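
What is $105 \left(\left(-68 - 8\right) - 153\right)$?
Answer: $-24045$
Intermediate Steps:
$105 \left(\left(-68 - 8\right) - 153\right) = 105 \left(-76 - 153\right) = 105 \left(-229\right) = -24045$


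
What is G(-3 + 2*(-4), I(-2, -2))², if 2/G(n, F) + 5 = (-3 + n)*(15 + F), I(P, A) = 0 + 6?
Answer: 4/89401 ≈ 4.4742e-5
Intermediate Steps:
I(P, A) = 6
G(n, F) = 2/(-5 + (-3 + n)*(15 + F))
G(-3 + 2*(-4), I(-2, -2))² = (2/(-50 - 3*6 + 15*(-3 + 2*(-4)) + 6*(-3 + 2*(-4))))² = (2/(-50 - 18 + 15*(-3 - 8) + 6*(-3 - 8)))² = (2/(-50 - 18 + 15*(-11) + 6*(-11)))² = (2/(-50 - 18 - 165 - 66))² = (2/(-299))² = (2*(-1/299))² = (-2/299)² = 4/89401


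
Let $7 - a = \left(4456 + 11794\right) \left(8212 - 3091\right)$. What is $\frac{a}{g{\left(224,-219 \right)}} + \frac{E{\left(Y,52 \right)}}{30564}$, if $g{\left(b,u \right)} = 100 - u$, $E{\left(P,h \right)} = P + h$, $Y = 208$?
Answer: $- \frac{57805026548}{221589} \approx -2.6087 \cdot 10^{5}$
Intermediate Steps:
$a = -83216243$ ($a = 7 - \left(4456 + 11794\right) \left(8212 - 3091\right) = 7 - 16250 \cdot 5121 = 7 - 83216250 = -83216243$)
$\frac{a}{g{\left(224,-219 \right)}} + \frac{E{\left(Y,52 \right)}}{30564} = - \frac{83216243}{100 - -219} + \frac{208 + 52}{30564} = - \frac{83216243}{100 + 219} + 260 \cdot \frac{1}{30564} = - \frac{83216243}{319} + \frac{65}{7641} = \left(-83216243\right) \frac{1}{319} + \frac{65}{7641} = - \frac{7565113}{29} + \frac{65}{7641} = - \frac{57805026548}{221589}$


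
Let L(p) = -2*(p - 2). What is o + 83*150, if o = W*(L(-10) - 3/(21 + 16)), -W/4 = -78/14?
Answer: 3362610/259 ≈ 12983.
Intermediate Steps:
W = 156/7 (W = -(-312)/14 = -4*(-39/7) = 156/7 ≈ 22.286)
L(p) = 4 - 2*p (L(p) = -2*(-2 + p) = 4 - 2*p)
o = 138060/259 (o = 156*((4 - 2*(-10)) - 3/(21 + 16))/7 = 156*((4 + 20) - 3/37)/7 = 156*(24 - 3*1/37)/7 = 156*(24 - 3/37)/7 = (156/7)*(885/37) = 138060/259 ≈ 533.05)
o + 83*150 = 138060/259 + 83*150 = 138060/259 + 12450 = 3362610/259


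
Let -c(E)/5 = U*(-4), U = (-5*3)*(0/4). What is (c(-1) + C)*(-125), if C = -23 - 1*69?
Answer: 11500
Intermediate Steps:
C = -92 (C = -23 - 69 = -92)
U = 0 (U = -0/4 = -15*0 = 0)
c(E) = 0 (c(E) = -0*(-4) = -5*0 = 0)
(c(-1) + C)*(-125) = (0 - 92)*(-125) = -92*(-125) = 11500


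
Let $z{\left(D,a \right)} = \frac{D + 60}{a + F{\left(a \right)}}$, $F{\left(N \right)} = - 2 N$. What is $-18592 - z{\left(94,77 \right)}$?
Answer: $-18590$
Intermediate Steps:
$z{\left(D,a \right)} = - \frac{60 + D}{a}$ ($z{\left(D,a \right)} = \frac{D + 60}{a - 2 a} = \frac{60 + D}{\left(-1\right) a} = \left(60 + D\right) \left(- \frac{1}{a}\right) = - \frac{60 + D}{a}$)
$-18592 - z{\left(94,77 \right)} = -18592 - \frac{-60 - 94}{77} = -18592 - \frac{1}{77} \left(-154\right) = -18592 - -2 = -18592 + 2 = -18590$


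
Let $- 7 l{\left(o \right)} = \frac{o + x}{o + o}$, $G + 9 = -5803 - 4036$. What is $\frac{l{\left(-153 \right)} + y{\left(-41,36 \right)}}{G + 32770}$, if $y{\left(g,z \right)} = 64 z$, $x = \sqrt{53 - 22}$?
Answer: $\frac{32255}{320908} + \frac{\sqrt{31}}{49098924} \approx 0.10051$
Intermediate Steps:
$x = \sqrt{31} \approx 5.5678$
$G = -9848$ ($G = -9 - 9839 = -9848$)
$l{\left(o \right)} = - \frac{o + \sqrt{31}}{14 o}$ ($l{\left(o \right)} = - \frac{\left(o + \sqrt{31}\right) \frac{1}{o + o}}{7} = - \frac{\left(o + \sqrt{31}\right) \frac{1}{2 o}}{7} = - \frac{\frac{1}{2} \frac{1}{o} \left(o + \sqrt{31}\right)}{7} = - \frac{o + \sqrt{31}}{14 o}$)
$\frac{l{\left(-153 \right)} + y{\left(-41,36 \right)}}{G + 32770} = \frac{\frac{\left(-1\right) \left(-153\right) - \sqrt{31}}{14 \left(-153\right)} + 64 \cdot 36}{-9848 + 32770} = \frac{\frac{1}{14} \left(- \frac{1}{153}\right) \left(153 - \sqrt{31}\right) + 2304}{22922} = \left(\left(- \frac{1}{14} + \frac{\sqrt{31}}{2142}\right) + 2304\right) \frac{1}{22922} = \left(\frac{32255}{14} + \frac{\sqrt{31}}{2142}\right) \frac{1}{22922} = \frac{32255}{320908} + \frac{\sqrt{31}}{49098924}$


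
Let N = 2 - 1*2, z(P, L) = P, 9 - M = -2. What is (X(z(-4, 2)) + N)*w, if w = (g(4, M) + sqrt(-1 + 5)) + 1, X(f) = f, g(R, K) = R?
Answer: -28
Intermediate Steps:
M = 11 (M = 9 - 1*(-2) = 9 + 2 = 11)
N = 0 (N = 2 - 2 = 0)
w = 7 (w = (4 + sqrt(-1 + 5)) + 1 = (4 + sqrt(4)) + 1 = (4 + 2) + 1 = 6 + 1 = 7)
(X(z(-4, 2)) + N)*w = (-4 + 0)*7 = -4*7 = -28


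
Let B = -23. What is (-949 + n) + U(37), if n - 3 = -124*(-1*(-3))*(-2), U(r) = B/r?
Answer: -7497/37 ≈ -202.62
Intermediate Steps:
U(r) = -23/r
n = 747 (n = 3 - 124*(-1*(-3))*(-2) = 3 - 372*(-2) = 3 - 124*(-6) = 3 + 744 = 747)
(-949 + n) + U(37) = (-949 + 747) - 23/37 = -202 - 23*1/37 = -202 - 23/37 = -7497/37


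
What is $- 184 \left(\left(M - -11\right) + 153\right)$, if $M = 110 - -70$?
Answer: $-63296$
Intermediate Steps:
$M = 180$ ($M = 110 + 70 = 180$)
$- 184 \left(\left(M - -11\right) + 153\right) = - 184 \left(\left(180 - -11\right) + 153\right) = - 184 \left(\left(180 + 11\right) + 153\right) = - 184 \left(191 + 153\right) = \left(-184\right) 344 = -63296$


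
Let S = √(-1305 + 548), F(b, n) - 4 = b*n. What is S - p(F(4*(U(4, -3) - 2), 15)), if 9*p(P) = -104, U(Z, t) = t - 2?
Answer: 104/9 + I*√757 ≈ 11.556 + 27.514*I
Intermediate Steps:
U(Z, t) = -2 + t
F(b, n) = 4 + b*n
p(P) = -104/9 (p(P) = (⅑)*(-104) = -104/9)
S = I*√757 (S = √(-757) = I*√757 ≈ 27.514*I)
S - p(F(4*(U(4, -3) - 2), 15)) = I*√757 - 1*(-104/9) = I*√757 + 104/9 = 104/9 + I*√757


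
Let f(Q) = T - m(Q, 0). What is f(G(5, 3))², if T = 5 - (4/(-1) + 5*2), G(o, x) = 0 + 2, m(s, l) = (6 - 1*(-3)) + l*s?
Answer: 100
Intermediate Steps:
m(s, l) = 9 + l*s (m(s, l) = (6 + 3) + l*s = 9 + l*s)
G(o, x) = 2
T = -1 (T = 5 - (4*(-1) + 10) = 5 - (-4 + 10) = 5 - 1*6 = 5 - 6 = -1)
f(Q) = -10 (f(Q) = -1 - (9 + 0*Q) = -1 - (9 + 0) = -1 - 1*9 = -1 - 9 = -10)
f(G(5, 3))² = (-10)² = 100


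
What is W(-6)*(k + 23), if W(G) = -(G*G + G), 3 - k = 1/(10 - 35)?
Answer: -3906/5 ≈ -781.20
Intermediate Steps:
k = 76/25 (k = 3 - 1/(10 - 35) = 3 - 1/(-25) = 3 - 1*(-1/25) = 3 + 1/25 = 76/25 ≈ 3.0400)
W(G) = -G - G**2 (W(G) = -(G**2 + G) = -(G + G**2) = -G - G**2)
W(-6)*(k + 23) = (-1*(-6)*(1 - 6))*(76/25 + 23) = -1*(-6)*(-5)*(651/25) = -30*651/25 = -3906/5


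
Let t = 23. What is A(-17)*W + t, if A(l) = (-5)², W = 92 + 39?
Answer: 3298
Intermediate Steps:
W = 131
A(l) = 25
A(-17)*W + t = 25*131 + 23 = 3275 + 23 = 3298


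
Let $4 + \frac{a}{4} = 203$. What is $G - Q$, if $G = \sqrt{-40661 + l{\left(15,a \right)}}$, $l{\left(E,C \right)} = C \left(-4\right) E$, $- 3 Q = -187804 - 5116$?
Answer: $- \frac{192920}{3} + i \sqrt{88421} \approx -64307.0 + 297.36 i$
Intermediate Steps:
$a = 796$ ($a = -16 + 4 \cdot 203 = -16 + 812 = 796$)
$Q = \frac{192920}{3}$ ($Q = - \frac{-187804 - 5116}{3} = \left(- \frac{1}{3}\right) \left(-192920\right) = \frac{192920}{3} \approx 64307.0$)
$l{\left(E,C \right)} = - 4 C E$
$G = i \sqrt{88421}$ ($G = \sqrt{-40661 - 3184 \cdot 15} = \sqrt{-40661 - 47760} = \sqrt{-88421} = i \sqrt{88421} \approx 297.36 i$)
$G - Q = i \sqrt{88421} - \frac{192920}{3} = - \frac{192920}{3} + i \sqrt{88421}$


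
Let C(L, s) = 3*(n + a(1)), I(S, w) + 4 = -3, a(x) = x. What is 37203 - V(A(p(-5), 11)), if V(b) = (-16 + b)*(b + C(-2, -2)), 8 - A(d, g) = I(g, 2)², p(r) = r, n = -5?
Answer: 34182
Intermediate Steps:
I(S, w) = -7 (I(S, w) = -4 - 3 = -7)
C(L, s) = -12 (C(L, s) = 3*(-5 + 1) = 3*(-4) = -12)
A(d, g) = -41 (A(d, g) = 8 - 1*(-7)² = 8 - 1*49 = 8 - 49 = -41)
V(b) = (-16 + b)*(-12 + b) (V(b) = (-16 + b)*(b - 12) = (-16 + b)*(-12 + b))
37203 - V(A(p(-5), 11)) = 37203 - (192 + (-41)² - 28*(-41)) = 37203 - (192 + 1681 + 1148) = 37203 - 1*3021 = 37203 - 3021 = 34182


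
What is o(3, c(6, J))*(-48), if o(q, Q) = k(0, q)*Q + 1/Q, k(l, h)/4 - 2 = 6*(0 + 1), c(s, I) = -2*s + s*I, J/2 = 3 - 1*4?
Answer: 36866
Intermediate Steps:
J = -2 (J = 2*(3 - 1*4) = 2*(3 - 4) = 2*(-1) = -2)
c(s, I) = -2*s + I*s
k(l, h) = 32 (k(l, h) = 8 + 4*(6*(0 + 1)) = 8 + 4*(6*1) = 8 + 4*6 = 8 + 24 = 32)
o(q, Q) = 1/Q + 32*Q (o(q, Q) = 32*Q + 1/Q = 1/Q + 32*Q)
o(3, c(6, J))*(-48) = (1/(6*(-2 - 2)) + 32*(6*(-2 - 2)))*(-48) = (1/(6*(-4)) + 32*(6*(-4)))*(-48) = (1/(-24) + 32*(-24))*(-48) = (-1/24 - 768)*(-48) = -18433/24*(-48) = 36866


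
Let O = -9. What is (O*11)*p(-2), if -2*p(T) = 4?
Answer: 198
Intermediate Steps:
p(T) = -2 (p(T) = -½*4 = -2)
(O*11)*p(-2) = -9*11*(-2) = -99*(-2) = 198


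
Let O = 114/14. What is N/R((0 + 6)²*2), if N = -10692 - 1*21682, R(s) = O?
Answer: -226618/57 ≈ -3975.8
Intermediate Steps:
O = 57/7 (O = 114*(1/14) = 57/7 ≈ 8.1429)
R(s) = 57/7
N = -32374 (N = -10692 - 21682 = -32374)
N/R((0 + 6)²*2) = -32374/57/7 = -32374*7/57 = -226618/57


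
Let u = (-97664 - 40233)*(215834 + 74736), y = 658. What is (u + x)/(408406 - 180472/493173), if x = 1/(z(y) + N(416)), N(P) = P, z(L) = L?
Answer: -7074372277100810469/72106438172228 ≈ -98110.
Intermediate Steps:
u = -40068731290 (u = -137897*290570 = -40068731290)
x = 1/1074 (x = 1/(658 + 416) = 1/1074 ≈ 0.00093110)
(u + x)/(408406 - 180472/493173) = (-40068731290 + 1/1074)/(408406 - 180472/493173) = -43033817405459/(1074*(408406 - 180472*1/493173)) = -43033817405459/(1074*(408406 - 180472/493173)) = -43033817405459/(1074*201414631766/493173) = -43033817405459/1074*493173/201414631766 = -7074372277100810469/72106438172228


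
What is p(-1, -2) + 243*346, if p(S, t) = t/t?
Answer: 84079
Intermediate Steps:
p(S, t) = 1
p(-1, -2) + 243*346 = 1 + 243*346 = 1 + 84078 = 84079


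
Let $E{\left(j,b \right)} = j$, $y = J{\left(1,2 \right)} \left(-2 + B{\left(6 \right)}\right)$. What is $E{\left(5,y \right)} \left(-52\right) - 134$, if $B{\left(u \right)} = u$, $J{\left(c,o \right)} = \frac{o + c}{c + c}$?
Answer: $-394$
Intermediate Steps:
$J{\left(c,o \right)} = \frac{c + o}{2 c}$
$y = 6$ ($y = \frac{1 + 2}{2 \cdot 1} \left(-2 + 6\right) = \frac{1}{2} \cdot 1 \cdot 3 \cdot 4 = \frac{3}{2} \cdot 4 = 6$)
$E{\left(5,y \right)} \left(-52\right) - 134 = 5 \left(-52\right) - 134 = -260 - 134 = -394$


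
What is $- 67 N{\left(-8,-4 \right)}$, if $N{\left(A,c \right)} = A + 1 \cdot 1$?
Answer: $469$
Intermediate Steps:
$N{\left(A,c \right)} = 1 + A$ ($N{\left(A,c \right)} = A + 1 = 1 + A$)
$- 67 N{\left(-8,-4 \right)} = - 67 \left(1 - 8\right) = \left(-67\right) \left(-7\right) = 469$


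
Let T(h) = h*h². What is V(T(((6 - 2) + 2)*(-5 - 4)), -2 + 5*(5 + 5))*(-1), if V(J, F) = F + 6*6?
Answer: -84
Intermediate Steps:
T(h) = h³
V(J, F) = 36 + F (V(J, F) = F + 36 = 36 + F)
V(T(((6 - 2) + 2)*(-5 - 4)), -2 + 5*(5 + 5))*(-1) = (36 + (-2 + 5*(5 + 5)))*(-1) = (36 + (-2 + 5*10))*(-1) = (36 + (-2 + 50))*(-1) = (36 + 48)*(-1) = 84*(-1) = -84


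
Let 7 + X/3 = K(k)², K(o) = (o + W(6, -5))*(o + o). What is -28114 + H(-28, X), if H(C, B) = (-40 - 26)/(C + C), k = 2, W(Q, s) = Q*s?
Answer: -787159/28 ≈ -28113.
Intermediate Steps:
K(o) = 2*o*(-30 + o) (K(o) = (o + 6*(-5))*(o + o) = (o - 30)*(2*o) = (-30 + o)*(2*o) = 2*o*(-30 + o))
X = 37611 (X = -21 + 3*(2*2*(-30 + 2))² = -21 + 3*(2*2*(-28))² = -21 + 3*(-112)² = -21 + 3*12544 = -21 + 37632 = 37611)
H(C, B) = -33/C (H(C, B) = -66*1/(2*C) = -33/C)
-28114 + H(-28, X) = -28114 - 33/(-28) = -28114 - 33*(-1/28) = -28114 + 33/28 = -787159/28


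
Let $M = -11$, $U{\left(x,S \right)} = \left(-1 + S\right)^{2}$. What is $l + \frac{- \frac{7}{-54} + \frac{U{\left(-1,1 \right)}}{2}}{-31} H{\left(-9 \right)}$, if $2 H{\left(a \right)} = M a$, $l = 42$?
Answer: $\frac{15547}{372} \approx 41.793$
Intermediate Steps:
$H{\left(a \right)} = - \frac{11 a}{2}$ ($H{\left(a \right)} = \frac{\left(-11\right) a}{2} = - \frac{11 a}{2}$)
$l + \frac{- \frac{7}{-54} + \frac{U{\left(-1,1 \right)}}{2}}{-31} H{\left(-9 \right)} = 42 + \frac{- \frac{7}{-54} + \frac{\left(-1 + 1\right)^{2}}{2}}{-31} \left(\left(- \frac{11}{2}\right) \left(-9\right)\right) = 42 + \left(\left(-7\right) \left(- \frac{1}{54}\right) + 0^{2} \cdot \frac{1}{2}\right) \left(- \frac{1}{31}\right) \frac{99}{2} = 42 + \left(\frac{7}{54} + 0 \cdot \frac{1}{2}\right) \left(- \frac{1}{31}\right) \frac{99}{2} = 42 + \left(\frac{7}{54} + 0\right) \left(- \frac{1}{31}\right) \frac{99}{2} = 42 + \frac{7}{54} \left(- \frac{1}{31}\right) \frac{99}{2} = 42 - \frac{77}{372} = \frac{15547}{372}$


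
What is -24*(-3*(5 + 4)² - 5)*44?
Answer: 261888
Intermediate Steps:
-24*(-3*(5 + 4)² - 5)*44 = -24*(-3*9² - 5)*44 = -24*(-3*81 - 5)*44 = -24*(-243 - 5)*44 = -24*(-248)*44 = 5952*44 = 261888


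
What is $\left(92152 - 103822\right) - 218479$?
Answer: $-230149$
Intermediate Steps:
$\left(92152 - 103822\right) - 218479 = -11670 - 218479 = -230149$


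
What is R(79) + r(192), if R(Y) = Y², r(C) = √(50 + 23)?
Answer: 6241 + √73 ≈ 6249.5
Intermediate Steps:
r(C) = √73
R(79) + r(192) = 79² + √73 = 6241 + √73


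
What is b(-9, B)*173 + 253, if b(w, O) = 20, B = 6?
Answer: 3713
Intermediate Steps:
b(-9, B)*173 + 253 = 20*173 + 253 = 3460 + 253 = 3713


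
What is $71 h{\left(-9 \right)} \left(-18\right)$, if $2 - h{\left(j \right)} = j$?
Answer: $-14058$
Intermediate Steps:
$h{\left(j \right)} = 2 - j$
$71 h{\left(-9 \right)} \left(-18\right) = 71 \left(2 - -9\right) \left(-18\right) = 71 \left(2 + 9\right) \left(-18\right) = 71 \cdot 11 \left(-18\right) = 781 \left(-18\right) = -14058$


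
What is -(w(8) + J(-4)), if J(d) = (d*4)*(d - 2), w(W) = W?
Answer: -104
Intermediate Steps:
J(d) = 4*d*(-2 + d) (J(d) = (4*d)*(-2 + d) = 4*d*(-2 + d))
-(w(8) + J(-4)) = -(8 + 4*(-4)*(-2 - 4)) = -(8 + 4*(-4)*(-6)) = -(8 + 96) = -1*104 = -104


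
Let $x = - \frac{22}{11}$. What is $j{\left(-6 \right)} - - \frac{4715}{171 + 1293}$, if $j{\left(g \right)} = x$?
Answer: $\frac{1787}{1464} \approx 1.2206$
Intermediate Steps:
$x = -2$ ($x = \left(-22\right) \frac{1}{11} = -2$)
$j{\left(g \right)} = -2$
$j{\left(-6 \right)} - - \frac{4715}{171 + 1293} = -2 - - \frac{4715}{171 + 1293} = -2 - - \frac{4715}{1464} = -2 + \frac{4715}{1464} = \frac{1787}{1464}$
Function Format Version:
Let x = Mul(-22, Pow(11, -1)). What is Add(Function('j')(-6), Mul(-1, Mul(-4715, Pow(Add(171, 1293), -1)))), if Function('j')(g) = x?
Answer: Rational(1787, 1464) ≈ 1.2206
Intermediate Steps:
x = -2 (x = Mul(-22, Rational(1, 11)) = -2)
Function('j')(g) = -2
Add(Function('j')(-6), Mul(-1, Mul(-4715, Pow(Add(171, 1293), -1)))) = Add(-2, Mul(-1, Mul(-4715, Pow(Add(171, 1293), -1)))) = Add(-2, Mul(-1, Mul(-4715, Pow(1464, -1)))) = Add(-2, Mul(-1, Mul(-4715, Rational(1, 1464)))) = Add(-2, Mul(-1, Rational(-4715, 1464))) = Add(-2, Rational(4715, 1464)) = Rational(1787, 1464)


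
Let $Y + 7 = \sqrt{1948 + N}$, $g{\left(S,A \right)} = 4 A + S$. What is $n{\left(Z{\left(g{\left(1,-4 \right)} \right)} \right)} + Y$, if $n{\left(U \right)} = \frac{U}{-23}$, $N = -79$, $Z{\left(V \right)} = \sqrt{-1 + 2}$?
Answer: $- \frac{162}{23} + \sqrt{1869} \approx 36.188$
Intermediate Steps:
$g{\left(S,A \right)} = S + 4 A$
$Z{\left(V \right)} = 1$ ($Z{\left(V \right)} = \sqrt{1} = 1$)
$n{\left(U \right)} = - \frac{U}{23}$ ($n{\left(U \right)} = U \left(- \frac{1}{23}\right) = - \frac{U}{23}$)
$Y = -7 + \sqrt{1869}$ ($Y = -7 + \sqrt{1948 - 79} = -7 + \sqrt{1869} \approx 36.232$)
$n{\left(Z{\left(g{\left(1,-4 \right)} \right)} \right)} + Y = \left(- \frac{1}{23}\right) 1 - \left(7 - \sqrt{1869}\right) = - \frac{1}{23} - \left(7 - \sqrt{1869}\right) = - \frac{162}{23} + \sqrt{1869}$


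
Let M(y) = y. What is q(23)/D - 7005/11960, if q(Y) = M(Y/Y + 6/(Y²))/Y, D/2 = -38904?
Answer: -7208227609/12306969168 ≈ -0.58570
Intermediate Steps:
D = -77808 (D = 2*(-38904) = -77808)
q(Y) = (1 + 6/Y²)/Y (q(Y) = (Y/Y + 6/(Y²))/Y = (1 + 6/Y²)/Y)
q(23)/D - 7005/11960 = ((6 + 23²)/23³)/(-77808) - 7005/11960 = ((6 + 529)/12167)*(-1/77808) - 7005*1/11960 = ((1/12167)*535)*(-1/77808) - 1401/2392 = (535/12167)*(-1/77808) - 1401/2392 = -535/946689936 - 1401/2392 = -7208227609/12306969168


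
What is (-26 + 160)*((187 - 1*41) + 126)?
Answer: 36448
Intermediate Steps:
(-26 + 160)*((187 - 1*41) + 126) = 134*((187 - 41) + 126) = 134*(146 + 126) = 134*272 = 36448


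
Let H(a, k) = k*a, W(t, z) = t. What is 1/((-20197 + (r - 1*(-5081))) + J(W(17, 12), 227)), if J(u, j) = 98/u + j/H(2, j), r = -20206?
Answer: -34/1200735 ≈ -2.8316e-5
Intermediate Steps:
H(a, k) = a*k
J(u, j) = ½ + 98/u (J(u, j) = 98/u + j/((2*j)) = 98/u + j*(1/(2*j)) = 98/u + ½ = ½ + 98/u)
1/((-20197 + (r - 1*(-5081))) + J(W(17, 12), 227)) = 1/((-20197 + (-20206 - 1*(-5081))) + (½)*(196 + 17)/17) = 1/((-20197 + (-20206 + 5081)) + (½)*(1/17)*213) = 1/((-20197 - 15125) + 213/34) = 1/(-35322 + 213/34) = 1/(-1200735/34) = -34/1200735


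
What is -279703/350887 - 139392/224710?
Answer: -55881450917/39423908885 ≈ -1.4174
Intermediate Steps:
-279703/350887 - 139392/224710 = -279703*1/350887 - 139392*1/224710 = -279703/350887 - 69696/112355 = -55881450917/39423908885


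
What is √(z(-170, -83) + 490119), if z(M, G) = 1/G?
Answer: 2*√844107427/83 ≈ 700.08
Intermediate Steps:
√(z(-170, -83) + 490119) = √(1/(-83) + 490119) = √(-1/83 + 490119) = √(40679876/83) = 2*√844107427/83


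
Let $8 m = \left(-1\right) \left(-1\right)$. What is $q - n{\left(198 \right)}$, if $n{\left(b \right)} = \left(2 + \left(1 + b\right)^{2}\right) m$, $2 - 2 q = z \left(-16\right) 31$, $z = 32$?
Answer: $\frac{23893}{8} \approx 2986.6$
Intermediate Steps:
$q = 7937$ ($q = 1 - \frac{32 \left(-16\right) 31}{2} = 1 - \frac{\left(-512\right) 31}{2} = 1 - -7936 = 1 + 7936 = 7937$)
$m = \frac{1}{8}$ ($m = \frac{\left(-1\right) \left(-1\right)}{8} = \frac{1}{8} \cdot 1 = \frac{1}{8} \approx 0.125$)
$n{\left(b \right)} = \frac{1}{4} + \frac{\left(1 + b\right)^{2}}{8}$ ($n{\left(b \right)} = \left(2 + \left(1 + b\right)^{2}\right) \frac{1}{8} = \frac{1}{4} + \frac{\left(1 + b\right)^{2}}{8}$)
$q - n{\left(198 \right)} = 7937 - \left(\frac{1}{4} + \frac{\left(1 + 198\right)^{2}}{8}\right) = 7937 - \left(\frac{1}{4} + \frac{199^{2}}{8}\right) = 7937 - \left(\frac{1}{4} + \frac{1}{8} \cdot 39601\right) = 7937 - \left(\frac{1}{4} + \frac{39601}{8}\right) = 7937 - \frac{39603}{8} = \frac{23893}{8}$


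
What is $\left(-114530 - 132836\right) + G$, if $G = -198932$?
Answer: $-446298$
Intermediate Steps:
$\left(-114530 - 132836\right) + G = \left(-114530 - 132836\right) - 198932 = -247366 - 198932 = -446298$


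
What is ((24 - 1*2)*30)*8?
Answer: 5280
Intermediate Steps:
((24 - 1*2)*30)*8 = ((24 - 2)*30)*8 = (22*30)*8 = 660*8 = 5280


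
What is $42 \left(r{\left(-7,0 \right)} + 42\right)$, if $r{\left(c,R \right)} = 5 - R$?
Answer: $1974$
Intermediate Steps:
$42 \left(r{\left(-7,0 \right)} + 42\right) = 42 \left(\left(5 - 0\right) + 42\right) = 42 \left(\left(5 + 0\right) + 42\right) = 42 \left(5 + 42\right) = 42 \cdot 47 = 1974$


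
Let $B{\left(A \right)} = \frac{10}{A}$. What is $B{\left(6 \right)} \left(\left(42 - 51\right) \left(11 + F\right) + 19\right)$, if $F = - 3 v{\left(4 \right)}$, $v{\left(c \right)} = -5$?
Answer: $- \frac{1075}{3} \approx -358.33$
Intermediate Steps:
$F = 15$ ($F = \left(-3\right) \left(-5\right) = 15$)
$B{\left(6 \right)} \left(\left(42 - 51\right) \left(11 + F\right) + 19\right) = \frac{10}{6} \left(\left(42 - 51\right) \left(11 + 15\right) + 19\right) = 10 \cdot \frac{1}{6} \left(\left(-9\right) 26 + 19\right) = \frac{5 \left(-234 + 19\right)}{3} = \frac{5}{3} \left(-215\right) = - \frac{1075}{3}$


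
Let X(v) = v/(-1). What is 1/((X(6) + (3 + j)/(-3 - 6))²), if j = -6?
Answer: 9/289 ≈ 0.031142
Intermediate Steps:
X(v) = -v (X(v) = v*(-1) = -v)
1/((X(6) + (3 + j)/(-3 - 6))²) = 1/((-1*6 + (3 - 6)/(-3 - 6))²) = 1/((-6 - 3/(-9))²) = 1/((-6 - 3*(-⅑))²) = 1/((-6 + ⅓)²) = 1/((-17/3)²) = 1/(289/9) = 9/289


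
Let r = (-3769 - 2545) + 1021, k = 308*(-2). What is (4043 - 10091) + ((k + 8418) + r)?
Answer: -3539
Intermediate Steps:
k = -616
r = -5293 (r = -6314 + 1021 = -5293)
(4043 - 10091) + ((k + 8418) + r) = (4043 - 10091) + ((-616 + 8418) - 5293) = -6048 + (7802 - 5293) = -6048 + 2509 = -3539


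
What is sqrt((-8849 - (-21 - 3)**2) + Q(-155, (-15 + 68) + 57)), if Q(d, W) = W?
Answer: 9*I*sqrt(115) ≈ 96.514*I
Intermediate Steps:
sqrt((-8849 - (-21 - 3)**2) + Q(-155, (-15 + 68) + 57)) = sqrt((-8849 - (-21 - 3)**2) + ((-15 + 68) + 57)) = sqrt((-8849 - 1*(-24)**2) + (53 + 57)) = sqrt((-8849 - 1*576) + 110) = sqrt((-8849 - 576) + 110) = sqrt(-9425 + 110) = sqrt(-9315) = 9*I*sqrt(115)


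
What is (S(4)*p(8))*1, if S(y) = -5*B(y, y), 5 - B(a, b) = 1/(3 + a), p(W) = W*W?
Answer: -10880/7 ≈ -1554.3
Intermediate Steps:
p(W) = W²
B(a, b) = 5 - 1/(3 + a)
S(y) = -5*(14 + 5*y)/(3 + y)
(S(4)*p(8))*1 = ((5*(-14 - 5*4)/(3 + 4))*8²)*1 = ((5*(-14 - 20)/7)*64)*1 = ((5*(⅐)*(-34))*64)*1 = -170/7*64*1 = -10880/7*1 = -10880/7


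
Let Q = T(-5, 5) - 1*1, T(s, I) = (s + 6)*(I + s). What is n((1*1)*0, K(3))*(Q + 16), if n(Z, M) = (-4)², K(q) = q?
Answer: 240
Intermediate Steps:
T(s, I) = (6 + s)*(I + s)
Q = -1 (Q = ((-5)² + 6*5 + 6*(-5) + 5*(-5)) - 1*1 = (25 + 30 - 30 - 25) - 1 = 0 - 1 = -1)
n(Z, M) = 16
n((1*1)*0, K(3))*(Q + 16) = 16*(-1 + 16) = 16*15 = 240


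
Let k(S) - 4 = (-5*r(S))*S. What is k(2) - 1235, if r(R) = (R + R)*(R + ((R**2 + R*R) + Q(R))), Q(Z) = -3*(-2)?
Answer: -1871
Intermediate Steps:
Q(Z) = 6
r(R) = 2*R*(6 + R + 2*R**2) (r(R) = (R + R)*(R + ((R**2 + R*R) + 6)) = (2*R)*(R + ((R**2 + R**2) + 6)) = (2*R)*(R + (2*R**2 + 6)) = (2*R)*(R + (6 + 2*R**2)) = (2*R)*(6 + R + 2*R**2) = 2*R*(6 + R + 2*R**2))
k(S) = 4 - 10*S**2*(6 + S + 2*S**2) (k(S) = 4 + (-10*S*(6 + S + 2*S**2))*S = 4 - 10*S**2*(6 + S + 2*S**2))
k(2) - 1235 = (4 - 60*2**2 - 20*2**4 - 10*2**3) - 1235 = (4 - 60*4 - 20*16 - 10*8) - 1235 = (4 - 240 - 320 - 80) - 1235 = -636 - 1235 = -1871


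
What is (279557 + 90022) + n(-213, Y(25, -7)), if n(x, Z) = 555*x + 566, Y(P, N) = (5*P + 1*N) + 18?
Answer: 251930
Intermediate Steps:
Y(P, N) = 18 + N + 5*P (Y(P, N) = (5*P + N) + 18 = (N + 5*P) + 18 = 18 + N + 5*P)
n(x, Z) = 566 + 555*x
(279557 + 90022) + n(-213, Y(25, -7)) = (279557 + 90022) + (566 + 555*(-213)) = 369579 + (566 - 118215) = 369579 - 117649 = 251930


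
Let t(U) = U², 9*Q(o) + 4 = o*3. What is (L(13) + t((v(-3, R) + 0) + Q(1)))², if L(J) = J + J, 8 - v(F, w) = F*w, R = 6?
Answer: 3180396025/6561 ≈ 4.8474e+5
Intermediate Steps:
Q(o) = -4/9 + o/3 (Q(o) = -4/9 + (o*3)/9 = -4/9 + (3*o)/9 = -4/9 + o/3)
v(F, w) = 8 - F*w
L(J) = 2*J
(L(13) + t((v(-3, R) + 0) + Q(1)))² = (2*13 + (((8 - 1*(-3)*6) + 0) + (-4/9 + (⅓)*1))²)² = (26 + (((8 + 18) + 0) + (-4/9 + ⅓))²)² = (26 + ((26 + 0) - ⅑)²)² = (26 + (26 - ⅑)²)² = (26 + (233/9)²)² = (26 + 54289/81)² = (56395/81)² = 3180396025/6561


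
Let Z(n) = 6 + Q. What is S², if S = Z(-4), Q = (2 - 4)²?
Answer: 100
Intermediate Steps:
Q = 4 (Q = (-2)² = 4)
Z(n) = 10 (Z(n) = 6 + 4 = 10)
S = 10
S² = 10² = 100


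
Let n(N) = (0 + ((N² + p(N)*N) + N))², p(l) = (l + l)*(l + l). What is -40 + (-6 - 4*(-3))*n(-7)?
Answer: 10613360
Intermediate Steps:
p(l) = 4*l² (p(l) = (2*l)*(2*l) = 4*l²)
n(N) = (N + N² + 4*N³)² (n(N) = (0 + ((N² + (4*N²)*N) + N))² = (0 + ((N² + 4*N³) + N))² = (0 + (N + N² + 4*N³))² = (N + N² + 4*N³)²)
-40 + (-6 - 4*(-3))*n(-7) = -40 + (-6 - 4*(-3))*((-7)²*(1 - 7 + 4*(-7)²)²) = -40 + (-6 + 12)*(49*(1 - 7 + 4*49)²) = -40 + 6*(49*(1 - 7 + 196)²) = -40 + 6*(49*190²) = -40 + 6*(49*36100) = -40 + 6*1768900 = -40 + 10613400 = 10613360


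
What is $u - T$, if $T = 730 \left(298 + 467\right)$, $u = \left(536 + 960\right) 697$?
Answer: $484262$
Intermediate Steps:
$u = 1042712$ ($u = 1496 \cdot 697 = 1042712$)
$T = 558450$ ($T = 730 \cdot 765 = 558450$)
$u - T = 1042712 - 558450 = 484262$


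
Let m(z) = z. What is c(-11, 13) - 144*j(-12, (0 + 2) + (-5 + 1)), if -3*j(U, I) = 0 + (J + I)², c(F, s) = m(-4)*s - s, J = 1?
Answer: -17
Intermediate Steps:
c(F, s) = -5*s (c(F, s) = -4*s - s = -5*s)
j(U, I) = -(1 + I)²/3 (j(U, I) = -(0 + (1 + I)²)/3 = -(1 + I)²/3)
c(-11, 13) - 144*j(-12, (0 + 2) + (-5 + 1)) = -5*13 - (-48)*(1 + ((0 + 2) + (-5 + 1)))² = -65 - (-48)*(1 + (2 - 4))² = -65 - (-48)*(1 - 2)² = -65 - (-48)*(-1)² = -65 - (-48) = -65 - 144*(-⅓) = -65 + 48 = -17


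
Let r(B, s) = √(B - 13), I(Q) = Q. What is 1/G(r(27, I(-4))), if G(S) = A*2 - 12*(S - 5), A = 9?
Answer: 13/678 + √14/339 ≈ 0.030211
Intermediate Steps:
r(B, s) = √(-13 + B)
G(S) = 78 - 12*S (G(S) = 9*2 - 12*(S - 5) = 18 - 12*(-5 + S) = 18 + (60 - 12*S) = 78 - 12*S)
1/G(r(27, I(-4))) = 1/(78 - 12*√(-13 + 27)) = 1/(78 - 12*√14)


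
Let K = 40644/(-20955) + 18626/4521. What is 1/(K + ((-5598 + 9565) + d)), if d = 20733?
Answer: 2870835/70915883782 ≈ 4.0482e-5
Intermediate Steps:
K = 6259282/2870835 (K = 40644*(-1/20955) + 18626*(1/4521) = -13548/6985 + 18626/4521 = 6259282/2870835 ≈ 2.1803)
1/(K + ((-5598 + 9565) + d)) = 1/(6259282/2870835 + ((-5598 + 9565) + 20733)) = 1/(6259282/2870835 + (3967 + 20733)) = 1/(6259282/2870835 + 24700) = 1/(70915883782/2870835) = 2870835/70915883782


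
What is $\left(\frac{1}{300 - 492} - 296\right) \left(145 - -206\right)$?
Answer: $- \frac{6649461}{64} \approx -1.039 \cdot 10^{5}$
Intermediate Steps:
$\left(\frac{1}{300 - 492} - 296\right) \left(145 - -206\right) = \left(\frac{1}{-192} - 296\right) \left(145 + 206\right) = \left(- \frac{1}{192} - 296\right) 351 = \left(- \frac{56833}{192}\right) 351 = - \frac{6649461}{64}$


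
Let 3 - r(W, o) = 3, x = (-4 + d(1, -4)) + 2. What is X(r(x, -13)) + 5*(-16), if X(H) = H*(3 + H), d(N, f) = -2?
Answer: -80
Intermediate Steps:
x = -4 (x = (-4 - 2) + 2 = -6 + 2 = -4)
r(W, o) = 0 (r(W, o) = 3 - 1*3 = 3 - 3 = 0)
X(r(x, -13)) + 5*(-16) = 0*(3 + 0) + 5*(-16) = 0*3 - 80 = 0 - 80 = -80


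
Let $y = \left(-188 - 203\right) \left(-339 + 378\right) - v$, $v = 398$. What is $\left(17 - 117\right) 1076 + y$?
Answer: $-123247$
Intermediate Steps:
$y = -15647$ ($y = \left(-188 - 203\right) \left(-339 + 378\right) - 398 = \left(-391\right) 39 - 398 = -15249 - 398 = -15647$)
$\left(17 - 117\right) 1076 + y = \left(17 - 117\right) 1076 - 15647 = \left(-100\right) 1076 - 15647 = -107600 - 15647 = -123247$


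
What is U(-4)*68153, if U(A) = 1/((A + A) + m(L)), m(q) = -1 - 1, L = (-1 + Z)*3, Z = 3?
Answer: -68153/10 ≈ -6815.3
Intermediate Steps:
L = 6 (L = (-1 + 3)*3 = 2*3 = 6)
m(q) = -2
U(A) = 1/(-2 + 2*A) (U(A) = 1/((A + A) - 2) = 1/(2*A - 2) = 1/(-2 + 2*A))
U(-4)*68153 = (1/(2*(-1 - 4)))*68153 = ((½)/(-5))*68153 = ((½)*(-⅕))*68153 = -⅒*68153 = -68153/10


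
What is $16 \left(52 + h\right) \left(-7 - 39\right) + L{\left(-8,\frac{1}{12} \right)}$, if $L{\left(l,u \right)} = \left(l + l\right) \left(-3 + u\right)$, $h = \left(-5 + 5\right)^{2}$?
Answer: $- \frac{114676}{3} \approx -38225.0$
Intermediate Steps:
$h = 0$ ($h = 0^{2} = 0$)
$L{\left(l,u \right)} = 2 l \left(-3 + u\right)$
$16 \left(52 + h\right) \left(-7 - 39\right) + L{\left(-8,\frac{1}{12} \right)} = 16 \left(52 + 0\right) \left(-7 - 39\right) + 2 \left(-8\right) \left(-3 + \frac{1}{12}\right) = 16 \cdot 52 \left(-46\right) + 2 \left(-8\right) \left(-3 + \frac{1}{12}\right) = 16 \left(-2392\right) + 2 \left(-8\right) \left(- \frac{35}{12}\right) = -38272 + \frac{140}{3} = - \frac{114676}{3}$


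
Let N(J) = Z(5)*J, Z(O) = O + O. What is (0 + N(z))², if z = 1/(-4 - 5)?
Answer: 100/81 ≈ 1.2346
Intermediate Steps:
Z(O) = 2*O
z = -⅑ (z = 1/(-9) = -⅑ ≈ -0.11111)
N(J) = 10*J (N(J) = (2*5)*J = 10*J)
(0 + N(z))² = (0 + 10*(-⅑))² = (0 - 10/9)² = (-10/9)² = 100/81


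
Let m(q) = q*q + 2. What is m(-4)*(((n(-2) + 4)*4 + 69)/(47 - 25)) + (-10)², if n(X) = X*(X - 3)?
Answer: 2225/11 ≈ 202.27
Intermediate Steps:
m(q) = 2 + q² (m(q) = q² + 2 = 2 + q²)
n(X) = X*(-3 + X)
m(-4)*(((n(-2) + 4)*4 + 69)/(47 - 25)) + (-10)² = (2 + (-4)²)*(((-2*(-3 - 2) + 4)*4 + 69)/(47 - 25)) + (-10)² = (2 + 16)*(((-2*(-5) + 4)*4 + 69)/22) + 100 = 18*(((10 + 4)*4 + 69)*(1/22)) + 100 = 18*((14*4 + 69)*(1/22)) + 100 = 18*((56 + 69)*(1/22)) + 100 = 18*(125*(1/22)) + 100 = 18*(125/22) + 100 = 1125/11 + 100 = 2225/11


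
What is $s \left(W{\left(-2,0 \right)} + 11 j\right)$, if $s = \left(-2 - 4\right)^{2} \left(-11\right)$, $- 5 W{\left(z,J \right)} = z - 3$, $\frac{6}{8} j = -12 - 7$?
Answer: $109956$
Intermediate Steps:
$j = - \frac{76}{3}$ ($j = \frac{4 \left(-12 - 7\right)}{3} = \frac{4}{3} \left(-19\right) = - \frac{76}{3} \approx -25.333$)
$W{\left(z,J \right)} = \frac{3}{5} - \frac{z}{5}$ ($W{\left(z,J \right)} = - \frac{z - 3}{5} = - \frac{-3 + z}{5} = \frac{3}{5} - \frac{z}{5}$)
$s = -396$ ($s = \left(-6\right)^{2} \left(-11\right) = 36 \left(-11\right) = -396$)
$s \left(W{\left(-2,0 \right)} + 11 j\right) = - 396 \left(\left(\frac{3}{5} - - \frac{2}{5}\right) + 11 \left(- \frac{76}{3}\right)\right) = - 396 \left(\left(\frac{3}{5} + \frac{2}{5}\right) - \frac{836}{3}\right) = - 396 \left(1 - \frac{836}{3}\right) = \left(-396\right) \left(- \frac{833}{3}\right) = 109956$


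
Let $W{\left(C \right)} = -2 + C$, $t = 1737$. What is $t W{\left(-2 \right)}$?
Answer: $-6948$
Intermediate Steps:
$t W{\left(-2 \right)} = 1737 \left(-2 - 2\right) = 1737 \left(-4\right) = -6948$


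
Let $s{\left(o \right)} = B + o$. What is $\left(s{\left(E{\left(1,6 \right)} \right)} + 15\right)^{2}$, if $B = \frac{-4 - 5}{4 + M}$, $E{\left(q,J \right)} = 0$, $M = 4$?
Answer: $\frac{12321}{64} \approx 192.52$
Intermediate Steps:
$B = - \frac{9}{8}$ ($B = \frac{-4 - 5}{4 + 4} = - \frac{9}{8} \approx -1.125$)
$s{\left(o \right)} = - \frac{9}{8} + o$
$\left(s{\left(E{\left(1,6 \right)} \right)} + 15\right)^{2} = \left(\left(- \frac{9}{8} + 0\right) + 15\right)^{2} = \left(- \frac{9}{8} + 15\right)^{2} = \left(\frac{111}{8}\right)^{2} = \frac{12321}{64}$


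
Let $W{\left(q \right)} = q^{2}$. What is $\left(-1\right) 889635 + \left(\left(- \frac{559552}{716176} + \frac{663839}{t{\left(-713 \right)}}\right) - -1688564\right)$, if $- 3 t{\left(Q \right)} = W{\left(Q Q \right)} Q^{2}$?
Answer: $\frac{4698343017001326351194719336}{5880807445600915234249} \approx 7.9893 \cdot 10^{5}$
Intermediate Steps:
$t{\left(Q \right)} = - \frac{Q^{6}}{3}$ ($t{\left(Q \right)} = - \frac{\left(Q Q\right)^{2} Q^{2}}{3} = - \frac{\left(Q^{2}\right)^{2} Q^{2}}{3} = - \frac{Q^{4} Q^{2}}{3} = - \frac{Q^{6}}{3}$)
$\left(-1\right) 889635 + \left(\left(- \frac{559552}{716176} + \frac{663839}{t{\left(-713 \right)}}\right) - -1688564\right) = \left(-1\right) 889635 + \left(\left(- \frac{559552}{716176} + \frac{663839}{\left(- \frac{1}{3}\right) \left(-713\right)^{6}}\right) - -1688564\right) = -889635 + \left(\left(\left(-559552\right) \frac{1}{716176} + \frac{663839}{\left(- \frac{1}{3}\right) 131382396407607409}\right) + 1688564\right) = -889635 + \left(\left(- \frac{34972}{44761} + \frac{663839}{- \frac{131382396407607409}{3}}\right) + 1688564\right) = -889635 + \left(\left(- \frac{34972}{44761} + 663839 \left(- \frac{3}{131382396407607409}\right)\right) + 1688564\right) = -889635 + \left(\left(- \frac{34972}{44761} - \frac{1991517}{131382396407607409}\right) + 1688564\right) = -889635 + \left(- \frac{4594705167255988599985}{5880807445600915234249} + 1688564\right) = -889635 + \frac{9930115148868496575615828451}{5880807445600915234249} = \frac{4698343017001326351194719336}{5880807445600915234249}$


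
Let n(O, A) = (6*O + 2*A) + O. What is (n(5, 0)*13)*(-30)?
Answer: -13650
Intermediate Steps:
n(O, A) = 2*A + 7*O (n(O, A) = (2*A + 6*O) + O = 2*A + 7*O)
(n(5, 0)*13)*(-30) = ((2*0 + 7*5)*13)*(-30) = ((0 + 35)*13)*(-30) = (35*13)*(-30) = 455*(-30) = -13650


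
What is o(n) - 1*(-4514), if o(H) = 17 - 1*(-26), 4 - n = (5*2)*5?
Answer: 4557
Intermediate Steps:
n = -46 (n = 4 - 5*2*5 = 4 - 10*5 = 4 - 1*50 = 4 - 50 = -46)
o(H) = 43 (o(H) = 17 + 26 = 43)
o(n) - 1*(-4514) = 43 - 1*(-4514) = 43 + 4514 = 4557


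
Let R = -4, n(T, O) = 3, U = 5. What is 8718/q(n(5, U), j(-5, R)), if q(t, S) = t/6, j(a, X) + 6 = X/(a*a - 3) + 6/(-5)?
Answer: 17436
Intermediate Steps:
j(a, X) = -36/5 + X/(-3 + a²) (j(a, X) = -6 + (X/(a*a - 3) + 6/(-5)) = -6 + (X/(a² - 3) + 6*(-⅕)) = -6 + (X/(-3 + a²) - 6/5) = -6 + (-6/5 + X/(-3 + a²)) = -36/5 + X/(-3 + a²))
q(t, S) = t/6 (q(t, S) = t*(⅙) = t/6)
8718/q(n(5, U), j(-5, R)) = 8718/(((⅙)*3)) = 8718/(½) = 8718*2 = 17436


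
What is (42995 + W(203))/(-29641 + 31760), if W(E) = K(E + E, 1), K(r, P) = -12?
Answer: 42983/2119 ≈ 20.285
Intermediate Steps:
W(E) = -12
(42995 + W(203))/(-29641 + 31760) = (42995 - 12)/(-29641 + 31760) = 42983/2119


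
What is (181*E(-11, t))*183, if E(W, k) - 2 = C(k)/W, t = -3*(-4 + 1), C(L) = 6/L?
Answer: 706624/11 ≈ 64239.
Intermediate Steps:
t = 9 (t = -3*(-3) = 9)
E(W, k) = 2 + 6/(W*k) (E(W, k) = 2 + (6/k)/W = 2 + 6/(W*k))
(181*E(-11, t))*183 = (181*(2 + 6/(-11*9)))*183 = (181*(2 + 6*(-1/11)*(⅑)))*183 = (181*(2 - 2/33))*183 = (181*(64/33))*183 = (11584/33)*183 = 706624/11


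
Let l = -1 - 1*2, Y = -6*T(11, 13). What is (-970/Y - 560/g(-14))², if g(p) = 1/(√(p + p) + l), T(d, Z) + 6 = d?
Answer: (5137 - 3360*I*√7)²/9 ≈ -5.8487e+6 - 1.0148e+7*I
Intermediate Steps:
T(d, Z) = -6 + d
Y = -30 (Y = -6*(-6 + 11) = -6*5 = -30)
l = -3 (l = -1 - 2 = -3)
g(p) = 1/(-3 + √2*√p) (g(p) = 1/(√(p + p) - 3) = 1/(√(2*p) - 3) = 1/(√2*√p - 3) = 1/(-3 + √2*√p))
(-970/Y - 560/g(-14))² = (-970/(-30) - (-1680 + 1120*I*√7))² = (-970*(-1/30) - (-1680 + 1120*I*√7))² = (97/3 - (-1680 + 1120*I*√7))² = (97/3 - 560*(-3 + 2*I*√7))² = (97/3 + (1680 - 1120*I*√7))² = (5137/3 - 1120*I*√7)²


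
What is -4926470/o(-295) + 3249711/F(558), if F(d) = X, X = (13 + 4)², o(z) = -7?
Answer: 1446497807/2023 ≈ 7.1503e+5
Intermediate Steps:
X = 289 (X = 17² = 289)
F(d) = 289
-4926470/o(-295) + 3249711/F(558) = -4926470/(-7) + 3249711/289 = -4926470*(-⅐) + 3249711*(1/289) = 4926470/7 + 3249711/289 = 1446497807/2023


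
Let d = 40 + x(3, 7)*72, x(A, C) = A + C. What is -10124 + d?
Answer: -9364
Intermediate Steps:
d = 760 (d = 40 + (3 + 7)*72 = 40 + 10*72 = 40 + 720 = 760)
-10124 + d = -10124 + 760 = -9364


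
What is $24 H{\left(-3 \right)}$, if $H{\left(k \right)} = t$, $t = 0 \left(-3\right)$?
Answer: $0$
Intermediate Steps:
$t = 0$
$H{\left(k \right)} = 0$
$24 H{\left(-3 \right)} = 24 \cdot 0 = 0$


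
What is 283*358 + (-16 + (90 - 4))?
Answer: 101384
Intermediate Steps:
283*358 + (-16 + (90 - 4)) = 101314 + (-16 + 86) = 101314 + 70 = 101384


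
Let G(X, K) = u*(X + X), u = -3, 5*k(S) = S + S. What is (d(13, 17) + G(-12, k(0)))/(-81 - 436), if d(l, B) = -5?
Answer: -67/517 ≈ -0.12959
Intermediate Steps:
k(S) = 2*S/5 (k(S) = (S + S)/5 = (2*S)/5 = 2*S/5)
G(X, K) = -6*X (G(X, K) = -3*(X + X) = -6*X)
(d(13, 17) + G(-12, k(0)))/(-81 - 436) = (-5 - 6*(-12))/(-81 - 436) = (-5 + 72)/(-517) = 67*(-1/517) = -67/517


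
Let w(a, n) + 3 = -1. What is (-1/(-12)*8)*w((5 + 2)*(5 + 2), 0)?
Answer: -8/3 ≈ -2.6667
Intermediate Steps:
w(a, n) = -4 (w(a, n) = -3 - 1 = -4)
(-1/(-12)*8)*w((5 + 2)*(5 + 2), 0) = (-1/(-12)*8)*(-4) = (-1*(-1/12)*8)*(-4) = ((1/12)*8)*(-4) = (⅔)*(-4) = -8/3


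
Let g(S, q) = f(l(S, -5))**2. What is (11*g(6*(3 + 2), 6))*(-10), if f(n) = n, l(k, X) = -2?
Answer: -440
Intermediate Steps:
g(S, q) = 4 (g(S, q) = (-2)**2 = 4)
(11*g(6*(3 + 2), 6))*(-10) = (11*4)*(-10) = 44*(-10) = -440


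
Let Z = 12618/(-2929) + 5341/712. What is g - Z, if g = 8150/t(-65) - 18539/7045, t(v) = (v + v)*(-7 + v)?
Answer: -4258070153197/859480897860 ≈ -4.9542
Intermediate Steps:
t(v) = 2*v*(-7 + v) (t(v) = (2*v)*(-7 + v) = 2*v*(-7 + v))
Z = 6659773/2085448 (Z = 12618*(-1/2929) + 5341*(1/712) = -12618/2929 + 5341/712 = 6659773/2085448 ≈ 3.1935)
g = -11610829/6594120 (g = 8150/((2*(-65)*(-7 - 65))) - 18539/7045 = 8150/((2*(-65)*(-72))) - 18539*1/7045 = 8150/9360 - 18539/7045 = 8150*(1/9360) - 18539/7045 = 815/936 - 18539/7045 = -11610829/6594120 ≈ -1.7608)
g - Z = -11610829/6594120 - 1*6659773/2085448 = -11610829/6594120 - 6659773/2085448 = -4258070153197/859480897860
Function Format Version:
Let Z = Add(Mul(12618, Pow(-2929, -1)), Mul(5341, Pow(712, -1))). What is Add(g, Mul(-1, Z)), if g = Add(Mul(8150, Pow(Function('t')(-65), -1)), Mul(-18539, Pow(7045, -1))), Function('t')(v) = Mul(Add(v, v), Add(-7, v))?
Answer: Rational(-4258070153197, 859480897860) ≈ -4.9542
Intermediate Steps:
Function('t')(v) = Mul(2, v, Add(-7, v)) (Function('t')(v) = Mul(Mul(2, v), Add(-7, v)) = Mul(2, v, Add(-7, v)))
Z = Rational(6659773, 2085448) (Z = Add(Mul(12618, Rational(-1, 2929)), Mul(5341, Rational(1, 712))) = Add(Rational(-12618, 2929), Rational(5341, 712)) = Rational(6659773, 2085448) ≈ 3.1935)
g = Rational(-11610829, 6594120) (g = Add(Mul(8150, Pow(Mul(2, -65, Add(-7, -65)), -1)), Mul(-18539, Pow(7045, -1))) = Add(Mul(8150, Pow(Mul(2, -65, -72), -1)), Mul(-18539, Rational(1, 7045))) = Add(Mul(8150, Pow(9360, -1)), Rational(-18539, 7045)) = Add(Mul(8150, Rational(1, 9360)), Rational(-18539, 7045)) = Add(Rational(815, 936), Rational(-18539, 7045)) = Rational(-11610829, 6594120) ≈ -1.7608)
Add(g, Mul(-1, Z)) = Add(Rational(-11610829, 6594120), Mul(-1, Rational(6659773, 2085448))) = Add(Rational(-11610829, 6594120), Rational(-6659773, 2085448)) = Rational(-4258070153197, 859480897860)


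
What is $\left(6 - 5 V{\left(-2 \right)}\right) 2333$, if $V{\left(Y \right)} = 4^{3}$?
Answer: $-732562$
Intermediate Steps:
$V{\left(Y \right)} = 64$
$\left(6 - 5 V{\left(-2 \right)}\right) 2333 = \left(6 - 320\right) 2333 = \left(-314\right) 2333 = -732562$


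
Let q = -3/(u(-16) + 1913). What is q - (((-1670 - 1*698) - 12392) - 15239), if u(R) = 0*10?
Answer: 57388084/1913 ≈ 29999.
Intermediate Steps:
u(R) = 0
q = -3/1913 (q = -3/(0 + 1913) = -3/1913 ≈ -0.0015682)
q - (((-1670 - 1*698) - 12392) - 15239) = -3/1913 - (((-1670 - 1*698) - 12392) - 15239) = -3/1913 - (((-1670 - 698) - 12392) - 15239) = -3/1913 - ((-2368 - 12392) - 15239) = -3/1913 - (-14760 - 15239) = -3/1913 - 1*(-29999) = -3/1913 + 29999 = 57388084/1913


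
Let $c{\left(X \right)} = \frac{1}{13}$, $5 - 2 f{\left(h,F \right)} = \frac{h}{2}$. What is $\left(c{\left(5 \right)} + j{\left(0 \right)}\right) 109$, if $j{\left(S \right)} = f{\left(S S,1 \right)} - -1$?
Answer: $\frac{10137}{26} \approx 389.88$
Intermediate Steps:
$f{\left(h,F \right)} = \frac{5}{2} - \frac{h}{4}$ ($f{\left(h,F \right)} = \frac{5}{2} - \frac{h \frac{1}{2}}{2} = \frac{5}{2} - \frac{\frac{1}{2} h}{2} = \frac{5}{2} - \frac{h}{4}$)
$c{\left(X \right)} = \frac{1}{13}$
$j{\left(S \right)} = \frac{7}{2} - \frac{S^{2}}{4}$ ($j{\left(S \right)} = \left(\frac{5}{2} - \frac{S S}{4}\right) - -1 = \left(\frac{5}{2} - \frac{S^{2}}{4}\right) + 1 = \frac{7}{2} - \frac{S^{2}}{4}$)
$\left(c{\left(5 \right)} + j{\left(0 \right)}\right) 109 = \left(\frac{1}{13} + \left(\frac{7}{2} - \frac{0^{2}}{4}\right)\right) 109 = \left(\frac{1}{13} + \left(\frac{7}{2} - 0\right)\right) 109 = \left(\frac{1}{13} + \left(\frac{7}{2} + 0\right)\right) 109 = \left(\frac{1}{13} + \frac{7}{2}\right) 109 = \frac{93}{26} \cdot 109 = \frac{10137}{26}$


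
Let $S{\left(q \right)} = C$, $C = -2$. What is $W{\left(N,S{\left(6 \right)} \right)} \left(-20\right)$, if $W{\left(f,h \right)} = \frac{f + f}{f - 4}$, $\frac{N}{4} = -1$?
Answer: $-20$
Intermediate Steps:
$S{\left(q \right)} = -2$
$N = -4$ ($N = 4 \left(-1\right) = -4$)
$W{\left(f,h \right)} = \frac{2 f}{-4 + f}$
$W{\left(N,S{\left(6 \right)} \right)} \left(-20\right) = 2 \left(-4\right) \frac{1}{-4 - 4} \left(-20\right) = 2 \left(-4\right) \frac{1}{-8} \left(-20\right) = 2 \left(-4\right) \left(- \frac{1}{8}\right) \left(-20\right) = 1 \left(-20\right) = -20$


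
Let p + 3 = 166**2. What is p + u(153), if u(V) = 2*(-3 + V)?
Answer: 27853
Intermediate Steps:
p = 27553 (p = -3 + 166**2 = -3 + 27556 = 27553)
u(V) = -6 + 2*V
p + u(153) = 27553 + (-6 + 2*153) = 27553 + (-6 + 306) = 27553 + 300 = 27853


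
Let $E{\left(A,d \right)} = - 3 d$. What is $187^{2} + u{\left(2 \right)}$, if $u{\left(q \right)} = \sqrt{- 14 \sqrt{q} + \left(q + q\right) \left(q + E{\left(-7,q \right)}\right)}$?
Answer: $34969 + \sqrt{-16 - 14 \sqrt{2}} \approx 34969.0 + 5.9832 i$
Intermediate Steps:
$u{\left(q \right)} = \sqrt{- 14 \sqrt{q} - 4 q^{2}}$ ($u{\left(q \right)} = \sqrt{- 14 \sqrt{q} + \left(q + q\right) \left(q - 3 q\right)} = \sqrt{- 14 \sqrt{q} + 2 q \left(- 2 q\right)} = \sqrt{- 14 \sqrt{q} - 4 q^{2}}$)
$187^{2} + u{\left(2 \right)} = 187^{2} + \sqrt{- 14 \sqrt{2} - 4 \cdot 2^{2}} = 34969 + \sqrt{- 14 \sqrt{2} - 16} = 34969 + \sqrt{-16 - 14 \sqrt{2}}$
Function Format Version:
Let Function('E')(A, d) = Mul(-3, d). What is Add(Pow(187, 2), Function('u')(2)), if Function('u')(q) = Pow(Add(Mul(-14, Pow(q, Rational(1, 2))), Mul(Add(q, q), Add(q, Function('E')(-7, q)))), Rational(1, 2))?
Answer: Add(34969, Pow(Add(-16, Mul(-14, Pow(2, Rational(1, 2)))), Rational(1, 2))) ≈ Add(34969., Mul(5.9832, I))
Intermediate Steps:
Function('u')(q) = Pow(Add(Mul(-14, Pow(q, Rational(1, 2))), Mul(-4, Pow(q, 2))), Rational(1, 2)) (Function('u')(q) = Pow(Add(Mul(-14, Pow(q, Rational(1, 2))), Mul(Add(q, q), Add(q, Mul(-3, q)))), Rational(1, 2)) = Pow(Add(Mul(-14, Pow(q, Rational(1, 2))), Mul(Mul(2, q), Mul(-2, q))), Rational(1, 2)) = Pow(Add(Mul(-14, Pow(q, Rational(1, 2))), Mul(-4, Pow(q, 2))), Rational(1, 2)))
Add(Pow(187, 2), Function('u')(2)) = Add(Pow(187, 2), Pow(Add(Mul(-14, Pow(2, Rational(1, 2))), Mul(-4, Pow(2, 2))), Rational(1, 2))) = Add(34969, Pow(Add(Mul(-14, Pow(2, Rational(1, 2))), Mul(-4, 4)), Rational(1, 2))) = Add(34969, Pow(Add(Mul(-14, Pow(2, Rational(1, 2))), -16), Rational(1, 2))) = Add(34969, Pow(Add(-16, Mul(-14, Pow(2, Rational(1, 2)))), Rational(1, 2)))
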